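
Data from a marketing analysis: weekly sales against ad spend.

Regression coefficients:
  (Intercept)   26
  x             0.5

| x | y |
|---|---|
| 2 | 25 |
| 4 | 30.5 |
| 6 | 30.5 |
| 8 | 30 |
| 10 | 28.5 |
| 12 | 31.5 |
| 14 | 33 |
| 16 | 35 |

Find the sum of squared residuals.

x=2: ŷ = 26 + 0.5·2 = 27; e = 25 − 27 = -2
x=4: ŷ = 26 + 0.5·4 = 28; e = 30.5 − 28 = 2.5
x=6: ŷ = 26 + 0.5·6 = 29; e = 30.5 − 29 = 1.5
x=8: ŷ = 26 + 0.5·8 = 30; e = 30 − 30 = 0
x=10: ŷ = 26 + 0.5·10 = 31; e = 28.5 − 31 = -2.5
x=12: ŷ = 26 + 0.5·12 = 32; e = 31.5 − 32 = -0.5
x=14: ŷ = 26 + 0.5·14 = 33; e = 33 − 33 = 0
x=16: ŷ = 26 + 0.5·16 = 34; e = 35 − 34 = 1
SSE = 4 + 6.25 + 2.25 + 0 + 6.25 + 0.25 + 0 + 1 = 20

SSE = 20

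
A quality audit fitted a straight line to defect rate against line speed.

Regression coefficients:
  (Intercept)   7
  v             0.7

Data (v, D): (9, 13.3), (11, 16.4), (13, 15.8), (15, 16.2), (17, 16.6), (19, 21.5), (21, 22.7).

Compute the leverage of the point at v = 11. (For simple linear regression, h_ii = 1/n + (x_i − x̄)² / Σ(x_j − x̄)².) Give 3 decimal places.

v̄ = (9 + 11 + 13 + 15 + 17 + 19 + 21)/7 = 15
Σ(v − v̄)² = 36 + 16 + 4 + 0 + 4 + 16 + 36 = 112
h = 1/7 + (-4)²/112 = 0.142857 + 0.142857 = 0.286

h = 0.286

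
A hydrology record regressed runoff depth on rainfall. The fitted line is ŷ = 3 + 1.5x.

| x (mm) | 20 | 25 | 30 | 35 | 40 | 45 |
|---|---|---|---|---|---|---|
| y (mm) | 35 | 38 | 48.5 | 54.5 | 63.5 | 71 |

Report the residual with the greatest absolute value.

x=20: ŷ = 3 + 1.5·20 = 33; r = 35 − 33 = 2
x=25: ŷ = 3 + 1.5·25 = 40.5; r = 38 − 40.5 = -2.5
x=30: ŷ = 3 + 1.5·30 = 48; r = 48.5 − 48 = 0.5
x=35: ŷ = 3 + 1.5·35 = 55.5; r = 54.5 − 55.5 = -1
x=40: ŷ = 3 + 1.5·40 = 63; r = 63.5 − 63 = 0.5
x=45: ŷ = 3 + 1.5·45 = 70.5; r = 71 − 70.5 = 0.5
Largest |r| is 2.5 at x = 25, residual -2.5.

r = -2.5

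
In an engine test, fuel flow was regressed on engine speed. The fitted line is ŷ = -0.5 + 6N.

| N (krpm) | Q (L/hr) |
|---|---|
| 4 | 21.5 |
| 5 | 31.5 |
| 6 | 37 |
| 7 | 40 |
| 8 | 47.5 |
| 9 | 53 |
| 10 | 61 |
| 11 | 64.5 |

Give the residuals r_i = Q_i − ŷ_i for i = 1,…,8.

-2, 2, 1.5, -1.5, 0, -0.5, 1.5, -1

N=4: ŷ = -0.5 + 6·4 = 23.5; r = 21.5 − 23.5 = -2
N=5: ŷ = -0.5 + 6·5 = 29.5; r = 31.5 − 29.5 = 2
N=6: ŷ = -0.5 + 6·6 = 35.5; r = 37 − 35.5 = 1.5
N=7: ŷ = -0.5 + 6·7 = 41.5; r = 40 − 41.5 = -1.5
N=8: ŷ = -0.5 + 6·8 = 47.5; r = 47.5 − 47.5 = 0
N=9: ŷ = -0.5 + 6·9 = 53.5; r = 53 − 53.5 = -0.5
N=10: ŷ = -0.5 + 6·10 = 59.5; r = 61 − 59.5 = 1.5
N=11: ŷ = -0.5 + 6·11 = 65.5; r = 64.5 − 65.5 = -1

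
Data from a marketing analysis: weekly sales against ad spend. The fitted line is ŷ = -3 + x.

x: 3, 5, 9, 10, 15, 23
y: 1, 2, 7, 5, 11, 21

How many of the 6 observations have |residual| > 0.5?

5

x=3: ŷ = -3 + 3 = 0; e = 1 − 0 = 1
x=5: ŷ = -3 + 5 = 2; e = 2 − 2 = 0
x=9: ŷ = -3 + 9 = 6; e = 7 − 6 = 1
x=10: ŷ = -3 + 10 = 7; e = 5 − 7 = -2
x=15: ŷ = -3 + 15 = 12; e = 11 − 12 = -1
x=23: ŷ = -3 + 23 = 20; e = 21 − 20 = 1
|e| > 0.5: x=3 (|e|=1), x=9 (|e|=1), x=10 (|e|=2), x=15 (|e|=1), x=23 (|e|=1) → 5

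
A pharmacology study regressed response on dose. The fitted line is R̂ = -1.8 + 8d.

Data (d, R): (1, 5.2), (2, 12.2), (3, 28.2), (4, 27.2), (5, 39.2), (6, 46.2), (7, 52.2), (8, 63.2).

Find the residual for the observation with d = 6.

R̂ = -1.8 + 8·6 = 46.2
e = 46.2 − 46.2 = 0

e = 0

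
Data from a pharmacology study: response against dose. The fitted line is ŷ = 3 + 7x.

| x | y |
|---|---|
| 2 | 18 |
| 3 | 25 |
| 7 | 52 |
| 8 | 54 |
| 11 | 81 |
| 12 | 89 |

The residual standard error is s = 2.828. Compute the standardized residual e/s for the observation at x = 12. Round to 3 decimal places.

ŷ = 3 + 7·12 = 87
e = 89 − 87 = 2
e/s = 2 / 2.828 = 0.707

0.707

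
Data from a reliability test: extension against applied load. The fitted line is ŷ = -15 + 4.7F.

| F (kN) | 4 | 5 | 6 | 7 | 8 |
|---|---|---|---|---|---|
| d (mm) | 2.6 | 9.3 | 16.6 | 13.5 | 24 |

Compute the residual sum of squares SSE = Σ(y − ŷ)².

SSE = 34.96

F=4: ŷ = -15 + 4.7·4 = 3.8; e = 2.6 − 3.8 = -1.2
F=5: ŷ = -15 + 4.7·5 = 8.5; e = 9.3 − 8.5 = 0.8
F=6: ŷ = -15 + 4.7·6 = 13.2; e = 16.6 − 13.2 = 3.4
F=7: ŷ = -15 + 4.7·7 = 17.9; e = 13.5 − 17.9 = -4.4
F=8: ŷ = -15 + 4.7·8 = 22.6; e = 24 − 22.6 = 1.4
SSE = 1.44 + 0.64 + 11.56 + 19.36 + 1.96 = 34.96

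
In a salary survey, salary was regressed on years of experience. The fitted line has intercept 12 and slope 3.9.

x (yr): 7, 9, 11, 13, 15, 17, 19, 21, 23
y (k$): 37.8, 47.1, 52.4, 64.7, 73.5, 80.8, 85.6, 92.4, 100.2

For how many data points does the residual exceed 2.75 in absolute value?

1

x=7: ŷ = 12 + 3.9·7 = 39.3; r = 37.8 − 39.3 = -1.5
x=9: ŷ = 12 + 3.9·9 = 47.1; r = 47.1 − 47.1 = 0
x=11: ŷ = 12 + 3.9·11 = 54.9; r = 52.4 − 54.9 = -2.5
x=13: ŷ = 12 + 3.9·13 = 62.7; r = 64.7 − 62.7 = 2
x=15: ŷ = 12 + 3.9·15 = 70.5; r = 73.5 − 70.5 = 3
x=17: ŷ = 12 + 3.9·17 = 78.3; r = 80.8 − 78.3 = 2.5
x=19: ŷ = 12 + 3.9·19 = 86.1; r = 85.6 − 86.1 = -0.5
x=21: ŷ = 12 + 3.9·21 = 93.9; r = 92.4 − 93.9 = -1.5
x=23: ŷ = 12 + 3.9·23 = 101.7; r = 100.2 − 101.7 = -1.5
|r| > 2.75: x=15 (|r|=3) → 1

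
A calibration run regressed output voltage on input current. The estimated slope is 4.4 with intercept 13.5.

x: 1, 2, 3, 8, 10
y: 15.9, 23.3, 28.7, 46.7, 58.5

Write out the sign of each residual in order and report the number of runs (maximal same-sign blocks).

4 runs

x=1: ŷ = 13.5 + 4.4·1 = 17.9; e = 15.9 − 17.9 = -2
x=2: ŷ = 13.5 + 4.4·2 = 22.3; e = 23.3 − 22.3 = 1
x=3: ŷ = 13.5 + 4.4·3 = 26.7; e = 28.7 − 26.7 = 2
x=8: ŷ = 13.5 + 4.4·8 = 48.7; e = 46.7 − 48.7 = -2
x=10: ŷ = 13.5 + 4.4·10 = 57.5; e = 58.5 − 57.5 = 1
Signs: − + + − +
Runs: −×1, +×2, −×1, +×1 → 4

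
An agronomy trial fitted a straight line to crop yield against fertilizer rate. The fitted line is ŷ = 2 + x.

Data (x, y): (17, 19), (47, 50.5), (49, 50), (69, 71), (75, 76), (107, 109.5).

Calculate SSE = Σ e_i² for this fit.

x=17: ŷ = 2 + 17 = 19; e = 19 − 19 = 0
x=47: ŷ = 2 + 47 = 49; e = 50.5 − 49 = 1.5
x=49: ŷ = 2 + 49 = 51; e = 50 − 51 = -1
x=69: ŷ = 2 + 69 = 71; e = 71 − 71 = 0
x=75: ŷ = 2 + 75 = 77; e = 76 − 77 = -1
x=107: ŷ = 2 + 107 = 109; e = 109.5 − 109 = 0.5
SSE = 0 + 2.25 + 1 + 0 + 1 + 0.25 = 4.5

SSE = 4.5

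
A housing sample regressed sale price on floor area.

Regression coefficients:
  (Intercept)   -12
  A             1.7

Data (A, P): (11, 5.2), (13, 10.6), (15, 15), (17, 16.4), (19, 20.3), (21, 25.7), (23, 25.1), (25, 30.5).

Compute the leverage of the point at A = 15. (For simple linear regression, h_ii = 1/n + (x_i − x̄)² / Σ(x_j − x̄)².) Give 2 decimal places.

h = 0.18

Ā = (11 + 13 + 15 + 17 + 19 + 21 + 23 + 25)/8 = 18
Σ(A − Ā)² = 49 + 25 + 9 + 1 + 1 + 9 + 25 + 49 = 168
h = 1/8 + (-3)²/168 = 0.125 + 0.0535714 = 0.18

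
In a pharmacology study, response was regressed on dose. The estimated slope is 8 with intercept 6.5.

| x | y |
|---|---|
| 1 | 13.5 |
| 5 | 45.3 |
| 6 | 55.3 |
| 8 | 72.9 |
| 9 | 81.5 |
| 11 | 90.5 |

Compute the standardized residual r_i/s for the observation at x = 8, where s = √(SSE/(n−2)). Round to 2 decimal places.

x=1: ŷ = 6.5 + 8·1 = 14.5; r = 13.5 − 14.5 = -1
x=5: ŷ = 6.5 + 8·5 = 46.5; r = 45.3 − 46.5 = -1.2
x=6: ŷ = 6.5 + 8·6 = 54.5; r = 55.3 − 54.5 = 0.8
x=8: ŷ = 6.5 + 8·8 = 70.5; r = 72.9 − 70.5 = 2.4
x=9: ŷ = 6.5 + 8·9 = 78.5; r = 81.5 − 78.5 = 3
x=11: ŷ = 6.5 + 8·11 = 94.5; r = 90.5 − 94.5 = -4
SSE = 1 + 1.44 + 0.64 + 5.76 + 9 + 16 = 33.84
s = √(33.84/4) = 2.90861
r/s = 2.4 / 2.90861 = 0.83

0.83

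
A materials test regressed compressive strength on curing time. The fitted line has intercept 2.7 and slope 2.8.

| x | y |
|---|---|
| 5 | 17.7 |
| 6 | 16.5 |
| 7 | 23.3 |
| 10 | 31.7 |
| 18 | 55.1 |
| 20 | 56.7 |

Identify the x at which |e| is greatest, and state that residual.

x = 6, e = -3

x=5: ŷ = 2.7 + 2.8·5 = 16.7; e = 17.7 − 16.7 = 1
x=6: ŷ = 2.7 + 2.8·6 = 19.5; e = 16.5 − 19.5 = -3
x=7: ŷ = 2.7 + 2.8·7 = 22.3; e = 23.3 − 22.3 = 1
x=10: ŷ = 2.7 + 2.8·10 = 30.7; e = 31.7 − 30.7 = 1
x=18: ŷ = 2.7 + 2.8·18 = 53.1; e = 55.1 − 53.1 = 2
x=20: ŷ = 2.7 + 2.8·20 = 58.7; e = 56.7 − 58.7 = -2
Largest |e| is 3 at x = 6, residual -3.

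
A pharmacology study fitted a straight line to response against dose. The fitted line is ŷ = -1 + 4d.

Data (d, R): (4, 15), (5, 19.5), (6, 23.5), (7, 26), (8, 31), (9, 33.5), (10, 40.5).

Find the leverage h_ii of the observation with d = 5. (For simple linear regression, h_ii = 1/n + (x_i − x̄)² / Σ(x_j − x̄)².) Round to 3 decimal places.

h = 0.286

d̄ = (4 + 5 + 6 + 7 + 8 + 9 + 10)/7 = 7
Σ(d − d̄)² = 9 + 4 + 1 + 0 + 1 + 4 + 9 = 28
h = 1/7 + (-2)²/28 = 0.142857 + 0.142857 = 0.286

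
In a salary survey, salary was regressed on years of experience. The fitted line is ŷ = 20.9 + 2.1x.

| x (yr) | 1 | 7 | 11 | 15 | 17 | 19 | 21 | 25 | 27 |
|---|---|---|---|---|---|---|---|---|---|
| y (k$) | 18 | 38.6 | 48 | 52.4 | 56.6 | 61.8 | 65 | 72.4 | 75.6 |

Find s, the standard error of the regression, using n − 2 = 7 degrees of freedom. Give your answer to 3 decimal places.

x=1: ŷ = 20.9 + 2.1·1 = 23; e = 18 − 23 = -5
x=7: ŷ = 20.9 + 2.1·7 = 35.6; e = 38.6 − 35.6 = 3
x=11: ŷ = 20.9 + 2.1·11 = 44; e = 48 − 44 = 4
x=15: ŷ = 20.9 + 2.1·15 = 52.4; e = 52.4 − 52.4 = 0
x=17: ŷ = 20.9 + 2.1·17 = 56.6; e = 56.6 − 56.6 = 0
x=19: ŷ = 20.9 + 2.1·19 = 60.8; e = 61.8 − 60.8 = 1
x=21: ŷ = 20.9 + 2.1·21 = 65; e = 65 − 65 = 0
x=25: ŷ = 20.9 + 2.1·25 = 73.4; e = 72.4 − 73.4 = -1
x=27: ŷ = 20.9 + 2.1·27 = 77.6; e = 75.6 − 77.6 = -2
SSE = 25 + 9 + 16 + 0 + 0 + 1 + 0 + 1 + 4 = 56
s = √(56/7) = √8 ≈ 2.828

s = 2.828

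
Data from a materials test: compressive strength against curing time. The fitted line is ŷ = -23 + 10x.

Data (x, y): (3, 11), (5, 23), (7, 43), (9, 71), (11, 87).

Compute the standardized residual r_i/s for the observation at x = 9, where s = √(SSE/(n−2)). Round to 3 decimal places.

x=3: ŷ = -23 + 10·3 = 7; r = 11 − 7 = 4
x=5: ŷ = -23 + 10·5 = 27; r = 23 − 27 = -4
x=7: ŷ = -23 + 10·7 = 47; r = 43 − 47 = -4
x=9: ŷ = -23 + 10·9 = 67; r = 71 − 67 = 4
x=11: ŷ = -23 + 10·11 = 87; r = 87 − 87 = 0
SSE = 16 + 16 + 16 + 16 + 0 = 64
s = √(64/3) = 4.6188
r/s = 4 / 4.6188 = 0.866

0.866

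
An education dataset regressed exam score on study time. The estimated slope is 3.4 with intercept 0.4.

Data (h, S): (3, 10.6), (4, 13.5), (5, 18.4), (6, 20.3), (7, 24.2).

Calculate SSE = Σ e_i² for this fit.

h=3: ŷ = 0.4 + 3.4·3 = 10.6; e = 10.6 − 10.6 = 0
h=4: ŷ = 0.4 + 3.4·4 = 14; e = 13.5 − 14 = -0.5
h=5: ŷ = 0.4 + 3.4·5 = 17.4; e = 18.4 − 17.4 = 1
h=6: ŷ = 0.4 + 3.4·6 = 20.8; e = 20.3 − 20.8 = -0.5
h=7: ŷ = 0.4 + 3.4·7 = 24.2; e = 24.2 − 24.2 = 0
SSE = 0 + 0.25 + 1 + 0.25 + 0 = 1.5

SSE = 1.5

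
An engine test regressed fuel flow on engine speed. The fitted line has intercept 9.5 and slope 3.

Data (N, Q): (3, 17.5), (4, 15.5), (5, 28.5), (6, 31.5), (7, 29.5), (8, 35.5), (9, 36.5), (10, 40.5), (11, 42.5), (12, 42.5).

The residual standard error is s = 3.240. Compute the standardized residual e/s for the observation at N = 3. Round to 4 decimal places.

Q̂ = 9.5 + 3·3 = 18.5
e = 17.5 − 18.5 = -1
e/s = -1 / 3.240 = -0.3086

-0.3086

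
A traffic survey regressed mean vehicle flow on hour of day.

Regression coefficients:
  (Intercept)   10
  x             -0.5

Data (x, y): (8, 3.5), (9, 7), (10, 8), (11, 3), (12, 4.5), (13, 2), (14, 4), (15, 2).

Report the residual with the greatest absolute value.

x=8: ŷ = 10 − 0.5·8 = 6; r = 3.5 − 6 = -2.5
x=9: ŷ = 10 − 0.5·9 = 5.5; r = 7 − 5.5 = 1.5
x=10: ŷ = 10 − 0.5·10 = 5; r = 8 − 5 = 3
x=11: ŷ = 10 − 0.5·11 = 4.5; r = 3 − 4.5 = -1.5
x=12: ŷ = 10 − 0.5·12 = 4; r = 4.5 − 4 = 0.5
x=13: ŷ = 10 − 0.5·13 = 3.5; r = 2 − 3.5 = -1.5
x=14: ŷ = 10 − 0.5·14 = 3; r = 4 − 3 = 1
x=15: ŷ = 10 − 0.5·15 = 2.5; r = 2 − 2.5 = -0.5
Largest |r| is 3 at x = 10, residual 3.

r = 3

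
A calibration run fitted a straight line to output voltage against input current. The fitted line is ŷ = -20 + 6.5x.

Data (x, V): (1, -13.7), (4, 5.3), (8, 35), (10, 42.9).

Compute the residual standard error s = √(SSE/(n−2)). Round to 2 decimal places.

s = 2.64

x=1: ŷ = -20 + 6.5·1 = -13.5; e = -13.7 − (-13.5) = -0.2
x=4: ŷ = -20 + 6.5·4 = 6; e = 5.3 − 6 = -0.7
x=8: ŷ = -20 + 6.5·8 = 32; e = 35 − 32 = 3
x=10: ŷ = -20 + 6.5·10 = 45; e = 42.9 − 45 = -2.1
SSE = 0.04 + 0.49 + 9 + 4.41 = 13.94
s = √(13.94/2) = √6.97 ≈ 2.64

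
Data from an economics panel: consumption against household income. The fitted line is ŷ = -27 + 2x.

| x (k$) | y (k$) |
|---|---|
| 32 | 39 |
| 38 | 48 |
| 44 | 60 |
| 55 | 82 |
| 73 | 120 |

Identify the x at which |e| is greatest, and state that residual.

x=32: ŷ = -27 + 2·32 = 37; e = 39 − 37 = 2
x=38: ŷ = -27 + 2·38 = 49; e = 48 − 49 = -1
x=44: ŷ = -27 + 2·44 = 61; e = 60 − 61 = -1
x=55: ŷ = -27 + 2·55 = 83; e = 82 − 83 = -1
x=73: ŷ = -27 + 2·73 = 119; e = 120 − 119 = 1
Largest |e| is 2 at x = 32, residual 2.

x = 32, e = 2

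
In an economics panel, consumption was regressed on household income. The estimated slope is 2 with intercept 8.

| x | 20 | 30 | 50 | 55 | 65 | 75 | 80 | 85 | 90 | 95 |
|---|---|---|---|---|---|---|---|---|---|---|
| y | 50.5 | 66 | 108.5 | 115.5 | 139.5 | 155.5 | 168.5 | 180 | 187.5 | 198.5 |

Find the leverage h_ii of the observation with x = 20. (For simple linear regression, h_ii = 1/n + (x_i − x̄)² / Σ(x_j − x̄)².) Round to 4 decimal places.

h = 0.4401

x̄ = (20 + 30 + 50 + 55 + 65 + 75 + 80 + 85 + 90 + 95)/10 = 64.5
Σ(x − x̄)² = 1980.25 + 1190.25 + 210.25 + 90.25 + 0.25 + 110.25 + 240.25 + 420.25 + 650.25 + 930.25 = 5822.5
h = 1/10 + (-44.5)²/5822.5 = 0.1 + 0.340103 = 0.4401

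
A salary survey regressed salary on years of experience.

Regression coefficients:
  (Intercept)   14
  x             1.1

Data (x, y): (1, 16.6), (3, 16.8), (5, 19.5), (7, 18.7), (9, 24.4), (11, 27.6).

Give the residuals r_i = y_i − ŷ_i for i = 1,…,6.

1.5, -0.5, 0, -3, 0.5, 1.5

x=1: ŷ = 14 + 1.1·1 = 15.1; r = 16.6 − 15.1 = 1.5
x=3: ŷ = 14 + 1.1·3 = 17.3; r = 16.8 − 17.3 = -0.5
x=5: ŷ = 14 + 1.1·5 = 19.5; r = 19.5 − 19.5 = 0
x=7: ŷ = 14 + 1.1·7 = 21.7; r = 18.7 − 21.7 = -3
x=9: ŷ = 14 + 1.1·9 = 23.9; r = 24.4 − 23.9 = 0.5
x=11: ŷ = 14 + 1.1·11 = 26.1; r = 27.6 − 26.1 = 1.5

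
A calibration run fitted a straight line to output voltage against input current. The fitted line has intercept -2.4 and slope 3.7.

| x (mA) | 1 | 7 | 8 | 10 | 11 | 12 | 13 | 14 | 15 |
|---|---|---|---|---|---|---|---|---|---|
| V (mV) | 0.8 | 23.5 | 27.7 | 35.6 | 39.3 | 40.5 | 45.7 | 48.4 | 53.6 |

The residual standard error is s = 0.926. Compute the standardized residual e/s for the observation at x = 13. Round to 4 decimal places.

ŷ = -2.4 + 3.7·13 = 45.7
e = 45.7 − 45.7 = 0
e/s = 0 / 0.926 = 0.0000

0.0000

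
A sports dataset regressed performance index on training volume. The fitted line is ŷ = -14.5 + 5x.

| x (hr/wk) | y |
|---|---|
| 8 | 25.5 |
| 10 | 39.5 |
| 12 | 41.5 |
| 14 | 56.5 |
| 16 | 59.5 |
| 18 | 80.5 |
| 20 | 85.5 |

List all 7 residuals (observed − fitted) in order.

x=8: ŷ = -14.5 + 5·8 = 25.5; e = 25.5 − 25.5 = 0
x=10: ŷ = -14.5 + 5·10 = 35.5; e = 39.5 − 35.5 = 4
x=12: ŷ = -14.5 + 5·12 = 45.5; e = 41.5 − 45.5 = -4
x=14: ŷ = -14.5 + 5·14 = 55.5; e = 56.5 − 55.5 = 1
x=16: ŷ = -14.5 + 5·16 = 65.5; e = 59.5 − 65.5 = -6
x=18: ŷ = -14.5 + 5·18 = 75.5; e = 80.5 − 75.5 = 5
x=20: ŷ = -14.5 + 5·20 = 85.5; e = 85.5 − 85.5 = 0

0, 4, -4, 1, -6, 5, 0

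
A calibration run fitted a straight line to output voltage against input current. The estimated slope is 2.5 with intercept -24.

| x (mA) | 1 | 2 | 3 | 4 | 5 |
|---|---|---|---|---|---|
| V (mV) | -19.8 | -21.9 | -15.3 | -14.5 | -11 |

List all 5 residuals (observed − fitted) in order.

x=1: V̂ = -24 + 2.5·1 = -21.5; e = -19.8 − (-21.5) = 1.7
x=2: V̂ = -24 + 2.5·2 = -19; e = -21.9 − (-19) = -2.9
x=3: V̂ = -24 + 2.5·3 = -16.5; e = -15.3 − (-16.5) = 1.2
x=4: V̂ = -24 + 2.5·4 = -14; e = -14.5 − (-14) = -0.5
x=5: V̂ = -24 + 2.5·5 = -11.5; e = -11 − (-11.5) = 0.5

1.7, -2.9, 1.2, -0.5, 0.5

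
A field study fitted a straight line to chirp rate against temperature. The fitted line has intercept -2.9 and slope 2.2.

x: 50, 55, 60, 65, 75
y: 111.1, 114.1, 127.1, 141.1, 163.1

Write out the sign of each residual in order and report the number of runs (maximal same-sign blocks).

x=50: ŷ = -2.9 + 2.2·50 = 107.1; e = 111.1 − 107.1 = 4
x=55: ŷ = -2.9 + 2.2·55 = 118.1; e = 114.1 − 118.1 = -4
x=60: ŷ = -2.9 + 2.2·60 = 129.1; e = 127.1 − 129.1 = -2
x=65: ŷ = -2.9 + 2.2·65 = 140.1; e = 141.1 − 140.1 = 1
x=75: ŷ = -2.9 + 2.2·75 = 162.1; e = 163.1 − 162.1 = 1
Signs: + − − + +
Runs: +×1, −×2, +×2 → 3

3 runs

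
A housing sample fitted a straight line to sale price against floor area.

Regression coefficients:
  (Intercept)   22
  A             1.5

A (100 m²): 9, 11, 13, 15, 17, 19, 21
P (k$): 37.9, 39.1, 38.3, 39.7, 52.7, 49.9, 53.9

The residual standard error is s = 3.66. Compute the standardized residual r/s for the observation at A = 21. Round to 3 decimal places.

ŷ = 22 + 1.5·21 = 53.5
r = 53.9 − 53.5 = 0.4
r/s = 0.4 / 3.66 = 0.109

0.109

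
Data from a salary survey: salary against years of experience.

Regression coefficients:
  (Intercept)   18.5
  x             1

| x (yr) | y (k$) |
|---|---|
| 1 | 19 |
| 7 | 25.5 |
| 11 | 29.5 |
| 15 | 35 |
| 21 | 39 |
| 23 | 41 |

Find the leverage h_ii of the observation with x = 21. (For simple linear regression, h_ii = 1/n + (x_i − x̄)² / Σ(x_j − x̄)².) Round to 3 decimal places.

h = 0.348

x̄ = (1 + 7 + 11 + 15 + 21 + 23)/6 = 13
Σ(x − x̄)² = 144 + 36 + 4 + 4 + 64 + 100 = 352
h = 1/6 + (8)²/352 = 0.166667 + 0.181818 = 0.348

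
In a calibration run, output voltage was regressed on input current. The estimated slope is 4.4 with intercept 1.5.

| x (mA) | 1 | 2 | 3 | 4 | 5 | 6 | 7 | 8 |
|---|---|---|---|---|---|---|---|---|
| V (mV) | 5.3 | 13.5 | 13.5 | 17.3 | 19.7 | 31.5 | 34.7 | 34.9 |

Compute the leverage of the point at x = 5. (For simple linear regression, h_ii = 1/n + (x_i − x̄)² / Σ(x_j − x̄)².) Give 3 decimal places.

h = 0.131

x̄ = (1 + 2 + 3 + 4 + 5 + 6 + 7 + 8)/8 = 4.5
Σ(x − x̄)² = 12.25 + 6.25 + 2.25 + 0.25 + 0.25 + 2.25 + 6.25 + 12.25 = 42
h = 1/8 + (0.5)²/42 = 0.125 + 0.00595238 = 0.131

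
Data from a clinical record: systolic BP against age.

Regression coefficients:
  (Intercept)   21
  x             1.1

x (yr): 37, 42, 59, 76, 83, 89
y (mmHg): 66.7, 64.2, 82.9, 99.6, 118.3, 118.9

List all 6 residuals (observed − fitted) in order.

5, -3, -3, -5, 6, 0

x=37: ŷ = 21 + 1.1·37 = 61.7; e = 66.7 − 61.7 = 5
x=42: ŷ = 21 + 1.1·42 = 67.2; e = 64.2 − 67.2 = -3
x=59: ŷ = 21 + 1.1·59 = 85.9; e = 82.9 − 85.9 = -3
x=76: ŷ = 21 + 1.1·76 = 104.6; e = 99.6 − 104.6 = -5
x=83: ŷ = 21 + 1.1·83 = 112.3; e = 118.3 − 112.3 = 6
x=89: ŷ = 21 + 1.1·89 = 118.9; e = 118.9 − 118.9 = 0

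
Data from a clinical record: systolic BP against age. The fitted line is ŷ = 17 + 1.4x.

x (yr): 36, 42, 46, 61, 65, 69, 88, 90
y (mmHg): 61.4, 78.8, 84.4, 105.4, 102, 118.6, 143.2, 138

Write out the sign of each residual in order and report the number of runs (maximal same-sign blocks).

5 runs

x=36: ŷ = 17 + 1.4·36 = 67.4; e = 61.4 − 67.4 = -6
x=42: ŷ = 17 + 1.4·42 = 75.8; e = 78.8 − 75.8 = 3
x=46: ŷ = 17 + 1.4·46 = 81.4; e = 84.4 − 81.4 = 3
x=61: ŷ = 17 + 1.4·61 = 102.4; e = 105.4 − 102.4 = 3
x=65: ŷ = 17 + 1.4·65 = 108; e = 102 − 108 = -6
x=69: ŷ = 17 + 1.4·69 = 113.6; e = 118.6 − 113.6 = 5
x=88: ŷ = 17 + 1.4·88 = 140.2; e = 143.2 − 140.2 = 3
x=90: ŷ = 17 + 1.4·90 = 143; e = 138 − 143 = -5
Signs: − + + + − + + −
Runs: −×1, +×3, −×1, +×2, −×1 → 5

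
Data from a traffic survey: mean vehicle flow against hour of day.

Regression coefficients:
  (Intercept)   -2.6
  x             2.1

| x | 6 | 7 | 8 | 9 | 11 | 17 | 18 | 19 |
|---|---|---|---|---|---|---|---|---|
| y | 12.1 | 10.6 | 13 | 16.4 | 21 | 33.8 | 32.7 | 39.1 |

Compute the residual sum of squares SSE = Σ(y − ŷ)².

SSE = 18.34

x=6: ŷ = -2.6 + 2.1·6 = 10; r = 12.1 − 10 = 2.1
x=7: ŷ = -2.6 + 2.1·7 = 12.1; r = 10.6 − 12.1 = -1.5
x=8: ŷ = -2.6 + 2.1·8 = 14.2; r = 13 − 14.2 = -1.2
x=9: ŷ = -2.6 + 2.1·9 = 16.3; r = 16.4 − 16.3 = 0.1
x=11: ŷ = -2.6 + 2.1·11 = 20.5; r = 21 − 20.5 = 0.5
x=17: ŷ = -2.6 + 2.1·17 = 33.1; r = 33.8 − 33.1 = 0.7
x=18: ŷ = -2.6 + 2.1·18 = 35.2; r = 32.7 − 35.2 = -2.5
x=19: ŷ = -2.6 + 2.1·19 = 37.3; r = 39.1 − 37.3 = 1.8
SSE = 4.41 + 2.25 + 1.44 + 0.01 + 0.25 + 0.49 + 6.25 + 3.24 = 18.34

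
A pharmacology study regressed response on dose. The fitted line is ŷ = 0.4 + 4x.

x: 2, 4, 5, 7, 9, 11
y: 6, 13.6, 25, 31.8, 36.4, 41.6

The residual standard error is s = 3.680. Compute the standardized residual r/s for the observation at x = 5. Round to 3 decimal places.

ŷ = 0.4 + 4·5 = 20.4
r = 25 − 20.4 = 4.6
r/s = 4.6 / 3.680 = 1.250

1.250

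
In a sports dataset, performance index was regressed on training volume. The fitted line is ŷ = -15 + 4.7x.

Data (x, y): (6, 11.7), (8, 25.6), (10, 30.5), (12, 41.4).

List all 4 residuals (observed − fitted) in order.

x=6: ŷ = -15 + 4.7·6 = 13.2; r = 11.7 − 13.2 = -1.5
x=8: ŷ = -15 + 4.7·8 = 22.6; r = 25.6 − 22.6 = 3
x=10: ŷ = -15 + 4.7·10 = 32; r = 30.5 − 32 = -1.5
x=12: ŷ = -15 + 4.7·12 = 41.4; r = 41.4 − 41.4 = 0

-1.5, 3, -1.5, 0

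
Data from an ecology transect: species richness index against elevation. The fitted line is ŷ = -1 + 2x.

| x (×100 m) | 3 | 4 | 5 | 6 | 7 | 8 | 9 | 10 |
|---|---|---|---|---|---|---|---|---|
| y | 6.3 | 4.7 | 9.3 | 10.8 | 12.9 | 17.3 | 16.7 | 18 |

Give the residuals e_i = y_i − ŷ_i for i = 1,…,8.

x=3: ŷ = -1 + 2·3 = 5; e = 6.3 − 5 = 1.3
x=4: ŷ = -1 + 2·4 = 7; e = 4.7 − 7 = -2.3
x=5: ŷ = -1 + 2·5 = 9; e = 9.3 − 9 = 0.3
x=6: ŷ = -1 + 2·6 = 11; e = 10.8 − 11 = -0.2
x=7: ŷ = -1 + 2·7 = 13; e = 12.9 − 13 = -0.1
x=8: ŷ = -1 + 2·8 = 15; e = 17.3 − 15 = 2.3
x=9: ŷ = -1 + 2·9 = 17; e = 16.7 − 17 = -0.3
x=10: ŷ = -1 + 2·10 = 19; e = 18 − 19 = -1

1.3, -2.3, 0.3, -0.2, -0.1, 2.3, -0.3, -1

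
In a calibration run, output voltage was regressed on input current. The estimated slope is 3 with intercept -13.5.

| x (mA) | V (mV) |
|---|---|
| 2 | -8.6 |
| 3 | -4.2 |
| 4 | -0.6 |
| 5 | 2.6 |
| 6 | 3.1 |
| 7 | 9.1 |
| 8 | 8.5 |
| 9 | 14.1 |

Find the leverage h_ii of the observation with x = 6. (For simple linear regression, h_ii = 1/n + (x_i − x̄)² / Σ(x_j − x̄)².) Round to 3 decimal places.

h = 0.131

x̄ = (2 + 3 + 4 + 5 + 6 + 7 + 8 + 9)/8 = 5.5
Σ(x − x̄)² = 12.25 + 6.25 + 2.25 + 0.25 + 0.25 + 2.25 + 6.25 + 12.25 = 42
h = 1/8 + (0.5)²/42 = 0.125 + 0.00595238 = 0.131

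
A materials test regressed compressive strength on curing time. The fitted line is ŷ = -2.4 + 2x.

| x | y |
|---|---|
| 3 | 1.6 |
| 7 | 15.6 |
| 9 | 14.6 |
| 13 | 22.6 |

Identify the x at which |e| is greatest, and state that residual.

x = 7, e = 4

x=3: ŷ = -2.4 + 2·3 = 3.6; e = 1.6 − 3.6 = -2
x=7: ŷ = -2.4 + 2·7 = 11.6; e = 15.6 − 11.6 = 4
x=9: ŷ = -2.4 + 2·9 = 15.6; e = 14.6 − 15.6 = -1
x=13: ŷ = -2.4 + 2·13 = 23.6; e = 22.6 − 23.6 = -1
Largest |e| is 4 at x = 7, residual 4.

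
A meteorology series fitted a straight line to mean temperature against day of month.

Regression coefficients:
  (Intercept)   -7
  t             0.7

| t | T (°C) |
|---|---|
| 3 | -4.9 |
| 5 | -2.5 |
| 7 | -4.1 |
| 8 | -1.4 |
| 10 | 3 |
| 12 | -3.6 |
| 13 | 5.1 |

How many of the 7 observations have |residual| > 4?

t=3: ŷ = -7 + 0.7·3 = -4.9; r = -4.9 − (-4.9) = 0
t=5: ŷ = -7 + 0.7·5 = -3.5; r = -2.5 − (-3.5) = 1
t=7: ŷ = -7 + 0.7·7 = -2.1; r = -4.1 − (-2.1) = -2
t=8: ŷ = -7 + 0.7·8 = -1.4; r = -1.4 − (-1.4) = 0
t=10: ŷ = -7 + 0.7·10 = 0; r = 3 − 0 = 3
t=12: ŷ = -7 + 0.7·12 = 1.4; r = -3.6 − 1.4 = -5
t=13: ŷ = -7 + 0.7·13 = 2.1; r = 5.1 − 2.1 = 3
|r| > 4: t=12 (|r|=5) → 1

1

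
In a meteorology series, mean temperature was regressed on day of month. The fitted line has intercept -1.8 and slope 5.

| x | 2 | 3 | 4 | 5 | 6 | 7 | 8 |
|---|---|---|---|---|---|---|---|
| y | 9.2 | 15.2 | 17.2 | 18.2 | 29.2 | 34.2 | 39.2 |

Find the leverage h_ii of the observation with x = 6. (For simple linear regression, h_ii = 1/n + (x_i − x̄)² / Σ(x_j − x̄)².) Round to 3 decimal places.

x̄ = (2 + 3 + 4 + 5 + 6 + 7 + 8)/7 = 5
Σ(x − x̄)² = 9 + 4 + 1 + 0 + 1 + 4 + 9 = 28
h = 1/7 + (1)²/28 = 0.142857 + 0.0357143 = 0.179

h = 0.179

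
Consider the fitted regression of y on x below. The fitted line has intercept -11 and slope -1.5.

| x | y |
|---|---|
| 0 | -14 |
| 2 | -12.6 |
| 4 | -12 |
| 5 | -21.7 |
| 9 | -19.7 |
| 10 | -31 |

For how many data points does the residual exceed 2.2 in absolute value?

5

x=0: ŷ = -11 − 1.5·0 = -11; e = -14 − (-11) = -3
x=2: ŷ = -11 − 1.5·2 = -14; e = -12.6 − (-14) = 1.4
x=4: ŷ = -11 − 1.5·4 = -17; e = -12 − (-17) = 5
x=5: ŷ = -11 − 1.5·5 = -18.5; e = -21.7 − (-18.5) = -3.2
x=9: ŷ = -11 − 1.5·9 = -24.5; e = -19.7 − (-24.5) = 4.8
x=10: ŷ = -11 − 1.5·10 = -26; e = -31 − (-26) = -5
|e| > 2.2: x=0 (|e|=3), x=4 (|e|=5), x=5 (|e|=3.2), x=9 (|e|=4.8), x=10 (|e|=5) → 5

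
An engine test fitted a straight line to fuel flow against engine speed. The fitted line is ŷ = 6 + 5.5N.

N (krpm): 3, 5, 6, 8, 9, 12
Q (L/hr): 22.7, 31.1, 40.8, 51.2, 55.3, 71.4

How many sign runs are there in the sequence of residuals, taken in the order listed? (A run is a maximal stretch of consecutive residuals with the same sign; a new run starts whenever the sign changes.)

N=3: ŷ = 6 + 5.5·3 = 22.5; e = 22.7 − 22.5 = 0.2
N=5: ŷ = 6 + 5.5·5 = 33.5; e = 31.1 − 33.5 = -2.4
N=6: ŷ = 6 + 5.5·6 = 39; e = 40.8 − 39 = 1.8
N=8: ŷ = 6 + 5.5·8 = 50; e = 51.2 − 50 = 1.2
N=9: ŷ = 6 + 5.5·9 = 55.5; e = 55.3 − 55.5 = -0.2
N=12: ŷ = 6 + 5.5·12 = 72; e = 71.4 − 72 = -0.6
Signs: + − + + − −
Runs: +×1, −×1, +×2, −×2 → 4

4 runs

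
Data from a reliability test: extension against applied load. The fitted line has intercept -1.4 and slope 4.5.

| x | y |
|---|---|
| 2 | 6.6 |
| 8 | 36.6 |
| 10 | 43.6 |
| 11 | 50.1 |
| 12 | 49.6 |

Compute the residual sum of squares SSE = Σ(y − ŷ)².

x=2: ŷ = -1.4 + 4.5·2 = 7.6; r = 6.6 − 7.6 = -1
x=8: ŷ = -1.4 + 4.5·8 = 34.6; r = 36.6 − 34.6 = 2
x=10: ŷ = -1.4 + 4.5·10 = 43.6; r = 43.6 − 43.6 = 0
x=11: ŷ = -1.4 + 4.5·11 = 48.1; r = 50.1 − 48.1 = 2
x=12: ŷ = -1.4 + 4.5·12 = 52.6; r = 49.6 − 52.6 = -3
SSE = 1 + 4 + 0 + 4 + 9 = 18

SSE = 18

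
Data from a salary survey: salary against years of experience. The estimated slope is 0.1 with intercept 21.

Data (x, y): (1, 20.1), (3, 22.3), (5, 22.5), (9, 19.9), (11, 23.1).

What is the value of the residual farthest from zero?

r = -2

x=1: ŷ = 21 + 0.1·1 = 21.1; r = 20.1 − 21.1 = -1
x=3: ŷ = 21 + 0.1·3 = 21.3; r = 22.3 − 21.3 = 1
x=5: ŷ = 21 + 0.1·5 = 21.5; r = 22.5 − 21.5 = 1
x=9: ŷ = 21 + 0.1·9 = 21.9; r = 19.9 − 21.9 = -2
x=11: ŷ = 21 + 0.1·11 = 22.1; r = 23.1 − 22.1 = 1
Largest |r| is 2 at x = 9, residual -2.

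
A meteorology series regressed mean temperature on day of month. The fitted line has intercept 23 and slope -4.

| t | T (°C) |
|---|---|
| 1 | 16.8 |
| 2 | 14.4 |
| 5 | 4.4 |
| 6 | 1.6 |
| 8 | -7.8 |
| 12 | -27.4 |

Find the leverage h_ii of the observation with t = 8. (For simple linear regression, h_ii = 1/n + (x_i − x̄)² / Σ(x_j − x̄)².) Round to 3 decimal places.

h = 0.234

t̄ = (1 + 2 + 5 + 6 + 8 + 12)/6 = 5.66667
Σ(t − t̄)² = 21.7778 + 13.4444 + 0.444444 + 0.111111 + 5.44444 + 40.1111 = 81.3333
h = 1/6 + (2.33333)²/81.3333 = 0.166667 + 0.0669399 = 0.234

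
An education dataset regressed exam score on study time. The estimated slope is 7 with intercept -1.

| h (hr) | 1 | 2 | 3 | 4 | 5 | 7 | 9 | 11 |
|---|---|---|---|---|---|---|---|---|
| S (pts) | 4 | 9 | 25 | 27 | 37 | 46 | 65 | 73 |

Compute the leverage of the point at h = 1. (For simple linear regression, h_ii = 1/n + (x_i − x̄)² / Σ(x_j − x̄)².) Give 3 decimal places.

h = 0.336

h̄ = (1 + 2 + 3 + 4 + 5 + 7 + 9 + 11)/8 = 5.25
Σ(h − h̄)² = 18.0625 + 10.5625 + 5.0625 + 1.5625 + 0.0625 + 3.0625 + 14.0625 + 33.0625 = 85.5
h = 1/8 + (-4.25)²/85.5 = 0.125 + 0.211257 = 0.336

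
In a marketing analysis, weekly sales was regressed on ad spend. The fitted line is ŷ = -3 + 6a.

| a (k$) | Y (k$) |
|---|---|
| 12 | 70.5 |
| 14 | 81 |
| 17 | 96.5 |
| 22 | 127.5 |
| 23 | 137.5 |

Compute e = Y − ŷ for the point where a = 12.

e = 1.5

ŷ = -3 + 6·12 = 69
e = 70.5 − 69 = 1.5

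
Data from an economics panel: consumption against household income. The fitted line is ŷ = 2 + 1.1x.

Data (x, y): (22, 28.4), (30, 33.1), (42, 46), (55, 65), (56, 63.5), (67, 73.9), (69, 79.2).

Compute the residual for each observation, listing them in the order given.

x=22: ŷ = 2 + 1.1·22 = 26.2; r = 28.4 − 26.2 = 2.2
x=30: ŷ = 2 + 1.1·30 = 35; r = 33.1 − 35 = -1.9
x=42: ŷ = 2 + 1.1·42 = 48.2; r = 46 − 48.2 = -2.2
x=55: ŷ = 2 + 1.1·55 = 62.5; r = 65 − 62.5 = 2.5
x=56: ŷ = 2 + 1.1·56 = 63.6; r = 63.5 − 63.6 = -0.1
x=67: ŷ = 2 + 1.1·67 = 75.7; r = 73.9 − 75.7 = -1.8
x=69: ŷ = 2 + 1.1·69 = 77.9; r = 79.2 − 77.9 = 1.3

2.2, -1.9, -2.2, 2.5, -0.1, -1.8, 1.3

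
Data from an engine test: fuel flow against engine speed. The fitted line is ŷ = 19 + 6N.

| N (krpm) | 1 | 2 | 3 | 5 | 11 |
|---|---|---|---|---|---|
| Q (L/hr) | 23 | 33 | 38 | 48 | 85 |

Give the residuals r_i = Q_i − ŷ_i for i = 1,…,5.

-2, 2, 1, -1, 0

N=1: ŷ = 19 + 6·1 = 25; r = 23 − 25 = -2
N=2: ŷ = 19 + 6·2 = 31; r = 33 − 31 = 2
N=3: ŷ = 19 + 6·3 = 37; r = 38 − 37 = 1
N=5: ŷ = 19 + 6·5 = 49; r = 48 − 49 = -1
N=11: ŷ = 19 + 6·11 = 85; r = 85 − 85 = 0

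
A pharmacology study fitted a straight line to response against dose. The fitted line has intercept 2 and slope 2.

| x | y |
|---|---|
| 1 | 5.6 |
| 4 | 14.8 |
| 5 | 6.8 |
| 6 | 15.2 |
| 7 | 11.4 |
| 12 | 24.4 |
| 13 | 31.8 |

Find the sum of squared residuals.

x=1: ŷ = 2 + 2·1 = 4; e = 5.6 − 4 = 1.6
x=4: ŷ = 2 + 2·4 = 10; e = 14.8 − 10 = 4.8
x=5: ŷ = 2 + 2·5 = 12; e = 6.8 − 12 = -5.2
x=6: ŷ = 2 + 2·6 = 14; e = 15.2 − 14 = 1.2
x=7: ŷ = 2 + 2·7 = 16; e = 11.4 − 16 = -4.6
x=12: ŷ = 2 + 2·12 = 26; e = 24.4 − 26 = -1.6
x=13: ŷ = 2 + 2·13 = 28; e = 31.8 − 28 = 3.8
SSE = 2.56 + 23.04 + 27.04 + 1.44 + 21.16 + 2.56 + 14.44 = 92.24

SSE = 92.24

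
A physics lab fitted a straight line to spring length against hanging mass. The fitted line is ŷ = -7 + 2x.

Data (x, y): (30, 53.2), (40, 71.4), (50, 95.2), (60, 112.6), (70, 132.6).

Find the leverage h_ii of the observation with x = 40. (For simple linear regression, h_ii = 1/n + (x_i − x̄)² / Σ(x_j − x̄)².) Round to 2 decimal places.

h = 0.30

x̄ = (30 + 40 + 50 + 60 + 70)/5 = 50
Σ(x − x̄)² = 400 + 100 + 0 + 100 + 400 = 1000
h = 1/5 + (-10)²/1000 = 0.2 + 0.1 = 0.30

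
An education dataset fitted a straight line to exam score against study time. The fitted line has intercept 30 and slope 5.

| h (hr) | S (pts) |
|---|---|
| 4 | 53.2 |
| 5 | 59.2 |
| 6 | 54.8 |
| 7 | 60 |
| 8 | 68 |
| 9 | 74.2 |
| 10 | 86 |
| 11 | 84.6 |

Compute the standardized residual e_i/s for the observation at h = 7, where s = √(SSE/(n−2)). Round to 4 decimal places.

h=4: ŷ = 30 + 5·4 = 50; e = 53.2 − 50 = 3.2
h=5: ŷ = 30 + 5·5 = 55; e = 59.2 − 55 = 4.2
h=6: ŷ = 30 + 5·6 = 60; e = 54.8 − 60 = -5.2
h=7: ŷ = 30 + 5·7 = 65; e = 60 − 65 = -5
h=8: ŷ = 30 + 5·8 = 70; e = 68 − 70 = -2
h=9: ŷ = 30 + 5·9 = 75; e = 74.2 − 75 = -0.8
h=10: ŷ = 30 + 5·10 = 80; e = 86 − 80 = 6
h=11: ŷ = 30 + 5·11 = 85; e = 84.6 − 85 = -0.4
SSE = 10.24 + 17.64 + 27.04 + 25 + 4 + 0.64 + 36 + 0.16 = 120.72
s = √(120.72/6) = 4.48553
e/s = -5 / 4.48553 = -1.1147

-1.1147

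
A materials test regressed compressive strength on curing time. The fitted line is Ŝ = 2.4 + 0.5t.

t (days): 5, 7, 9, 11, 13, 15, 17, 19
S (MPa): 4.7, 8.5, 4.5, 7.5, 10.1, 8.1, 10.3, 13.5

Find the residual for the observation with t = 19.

Ŝ = 2.4 + 0.5·19 = 11.9
r = 13.5 − 11.9 = 1.6

r = 1.6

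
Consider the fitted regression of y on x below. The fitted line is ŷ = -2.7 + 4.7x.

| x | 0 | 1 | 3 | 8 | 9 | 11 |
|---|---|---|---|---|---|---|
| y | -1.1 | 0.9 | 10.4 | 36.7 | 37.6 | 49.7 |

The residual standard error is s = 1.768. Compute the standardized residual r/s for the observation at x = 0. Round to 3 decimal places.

0.905

ŷ = -2.7 + 4.7·0 = -2.7
r = -1.1 − (-2.7) = 1.6
r/s = 1.6 / 1.768 = 0.905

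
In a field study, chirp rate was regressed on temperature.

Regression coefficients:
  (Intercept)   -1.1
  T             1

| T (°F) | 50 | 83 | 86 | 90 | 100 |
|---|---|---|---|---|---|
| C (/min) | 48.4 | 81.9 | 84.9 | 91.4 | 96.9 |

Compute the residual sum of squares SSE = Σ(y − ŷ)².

T=50: ŷ = -1.1 + 50 = 48.9; r = 48.4 − 48.9 = -0.5
T=83: ŷ = -1.1 + 83 = 81.9; r = 81.9 − 81.9 = 0
T=86: ŷ = -1.1 + 86 = 84.9; r = 84.9 − 84.9 = 0
T=90: ŷ = -1.1 + 90 = 88.9; r = 91.4 − 88.9 = 2.5
T=100: ŷ = -1.1 + 100 = 98.9; r = 96.9 − 98.9 = -2
SSE = 0.25 + 0 + 0 + 6.25 + 4 = 10.5

SSE = 10.5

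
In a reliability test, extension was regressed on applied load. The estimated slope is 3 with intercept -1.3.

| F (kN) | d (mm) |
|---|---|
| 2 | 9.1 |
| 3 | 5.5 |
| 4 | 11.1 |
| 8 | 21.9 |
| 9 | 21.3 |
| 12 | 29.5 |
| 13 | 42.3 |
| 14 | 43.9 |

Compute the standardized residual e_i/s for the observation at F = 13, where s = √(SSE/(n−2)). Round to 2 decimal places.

1.11

F=2: d̂ = -1.3 + 3·2 = 4.7; e = 9.1 − 4.7 = 4.4
F=3: d̂ = -1.3 + 3·3 = 7.7; e = 5.5 − 7.7 = -2.2
F=4: d̂ = -1.3 + 3·4 = 10.7; e = 11.1 − 10.7 = 0.4
F=8: d̂ = -1.3 + 3·8 = 22.7; e = 21.9 − 22.7 = -0.8
F=9: d̂ = -1.3 + 3·9 = 25.7; e = 21.3 − 25.7 = -4.4
F=12: d̂ = -1.3 + 3·12 = 34.7; e = 29.5 − 34.7 = -5.2
F=13: d̂ = -1.3 + 3·13 = 37.7; e = 42.3 − 37.7 = 4.6
F=14: d̂ = -1.3 + 3·14 = 40.7; e = 43.9 − 40.7 = 3.2
SSE = 19.36 + 4.84 + 0.16 + 0.64 + 19.36 + 27.04 + 21.16 + 10.24 = 102.8
s = √(102.8/6) = 4.13924
e/s = 4.6 / 4.13924 = 1.11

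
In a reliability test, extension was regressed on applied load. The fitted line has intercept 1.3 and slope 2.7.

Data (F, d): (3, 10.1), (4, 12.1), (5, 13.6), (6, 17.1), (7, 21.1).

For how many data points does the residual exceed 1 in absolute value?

1

F=3: d̂ = 1.3 + 2.7·3 = 9.4; e = 10.1 − 9.4 = 0.7
F=4: d̂ = 1.3 + 2.7·4 = 12.1; e = 12.1 − 12.1 = 0
F=5: d̂ = 1.3 + 2.7·5 = 14.8; e = 13.6 − 14.8 = -1.2
F=6: d̂ = 1.3 + 2.7·6 = 17.5; e = 17.1 − 17.5 = -0.4
F=7: d̂ = 1.3 + 2.7·7 = 20.2; e = 21.1 − 20.2 = 0.9
|e| > 1: F=5 (|e|=1.2) → 1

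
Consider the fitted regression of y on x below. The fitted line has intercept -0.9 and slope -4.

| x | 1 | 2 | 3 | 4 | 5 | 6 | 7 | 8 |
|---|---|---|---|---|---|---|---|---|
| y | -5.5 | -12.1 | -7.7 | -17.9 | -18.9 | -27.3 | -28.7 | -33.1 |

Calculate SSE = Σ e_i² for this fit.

SSE = 48.48

x=1: ŷ = -0.9 − 4·1 = -4.9; e = -5.5 − (-4.9) = -0.6
x=2: ŷ = -0.9 − 4·2 = -8.9; e = -12.1 − (-8.9) = -3.2
x=3: ŷ = -0.9 − 4·3 = -12.9; e = -7.7 − (-12.9) = 5.2
x=4: ŷ = -0.9 − 4·4 = -16.9; e = -17.9 − (-16.9) = -1
x=5: ŷ = -0.9 − 4·5 = -20.9; e = -18.9 − (-20.9) = 2
x=6: ŷ = -0.9 − 4·6 = -24.9; e = -27.3 − (-24.9) = -2.4
x=7: ŷ = -0.9 − 4·7 = -28.9; e = -28.7 − (-28.9) = 0.2
x=8: ŷ = -0.9 − 4·8 = -32.9; e = -33.1 − (-32.9) = -0.2
SSE = 0.36 + 10.24 + 27.04 + 1 + 4 + 5.76 + 0.04 + 0.04 = 48.48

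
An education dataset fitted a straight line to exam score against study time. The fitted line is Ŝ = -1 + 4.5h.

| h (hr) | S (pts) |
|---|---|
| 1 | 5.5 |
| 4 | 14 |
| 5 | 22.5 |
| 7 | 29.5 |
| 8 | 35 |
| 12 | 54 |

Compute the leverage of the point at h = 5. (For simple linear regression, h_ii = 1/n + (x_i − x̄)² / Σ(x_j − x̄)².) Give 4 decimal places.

h = 0.1859

h̄ = (1 + 4 + 5 + 7 + 8 + 12)/6 = 6.16667
Σ(h − h̄)² = 26.6944 + 4.69444 + 1.36111 + 0.694444 + 3.36111 + 34.0278 = 70.8333
h = 1/6 + (-1.16667)²/70.8333 = 0.166667 + 0.0192157 = 0.1859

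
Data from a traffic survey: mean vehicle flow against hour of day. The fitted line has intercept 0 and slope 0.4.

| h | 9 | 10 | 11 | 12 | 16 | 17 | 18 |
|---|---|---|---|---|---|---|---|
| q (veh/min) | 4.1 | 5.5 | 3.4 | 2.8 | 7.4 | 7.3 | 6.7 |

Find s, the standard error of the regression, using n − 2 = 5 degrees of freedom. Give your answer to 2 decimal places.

s = 1.34

h=9: ŷ = 0.4·9 = 3.6; e = 4.1 − 3.6 = 0.5
h=10: ŷ = 0.4·10 = 4; e = 5.5 − 4 = 1.5
h=11: ŷ = 0.4·11 = 4.4; e = 3.4 − 4.4 = -1
h=12: ŷ = 0.4·12 = 4.8; e = 2.8 − 4.8 = -2
h=16: ŷ = 0.4·16 = 6.4; e = 7.4 − 6.4 = 1
h=17: ŷ = 0.4·17 = 6.8; e = 7.3 − 6.8 = 0.5
h=18: ŷ = 0.4·18 = 7.2; e = 6.7 − 7.2 = -0.5
SSE = 0.25 + 2.25 + 1 + 4 + 1 + 0.25 + 0.25 = 9
s = √(9/5) = √1.8 ≈ 1.34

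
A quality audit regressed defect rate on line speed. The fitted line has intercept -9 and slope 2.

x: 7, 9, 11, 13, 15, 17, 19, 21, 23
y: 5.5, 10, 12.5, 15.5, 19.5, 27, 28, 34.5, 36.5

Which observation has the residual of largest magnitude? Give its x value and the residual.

x=7: ŷ = -9 + 2·7 = 5; r = 5.5 − 5 = 0.5
x=9: ŷ = -9 + 2·9 = 9; r = 10 − 9 = 1
x=11: ŷ = -9 + 2·11 = 13; r = 12.5 − 13 = -0.5
x=13: ŷ = -9 + 2·13 = 17; r = 15.5 − 17 = -1.5
x=15: ŷ = -9 + 2·15 = 21; r = 19.5 − 21 = -1.5
x=17: ŷ = -9 + 2·17 = 25; r = 27 − 25 = 2
x=19: ŷ = -9 + 2·19 = 29; r = 28 − 29 = -1
x=21: ŷ = -9 + 2·21 = 33; r = 34.5 − 33 = 1.5
x=23: ŷ = -9 + 2·23 = 37; r = 36.5 − 37 = -0.5
Largest |r| is 2 at x = 17, residual 2.

x = 17, r = 2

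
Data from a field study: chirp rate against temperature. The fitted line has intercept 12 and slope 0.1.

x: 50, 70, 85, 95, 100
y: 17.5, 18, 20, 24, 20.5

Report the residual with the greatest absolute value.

r = 2.5

x=50: ŷ = 12 + 0.1·50 = 17; r = 17.5 − 17 = 0.5
x=70: ŷ = 12 + 0.1·70 = 19; r = 18 − 19 = -1
x=85: ŷ = 12 + 0.1·85 = 20.5; r = 20 − 20.5 = -0.5
x=95: ŷ = 12 + 0.1·95 = 21.5; r = 24 − 21.5 = 2.5
x=100: ŷ = 12 + 0.1·100 = 22; r = 20.5 − 22 = -1.5
Largest |r| is 2.5 at x = 95, residual 2.5.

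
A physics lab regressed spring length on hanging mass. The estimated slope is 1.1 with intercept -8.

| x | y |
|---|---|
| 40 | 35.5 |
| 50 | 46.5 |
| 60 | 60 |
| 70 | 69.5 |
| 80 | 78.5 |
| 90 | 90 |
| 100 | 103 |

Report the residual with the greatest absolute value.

e = 2

x=40: ŷ = -8 + 1.1·40 = 36; e = 35.5 − 36 = -0.5
x=50: ŷ = -8 + 1.1·50 = 47; e = 46.5 − 47 = -0.5
x=60: ŷ = -8 + 1.1·60 = 58; e = 60 − 58 = 2
x=70: ŷ = -8 + 1.1·70 = 69; e = 69.5 − 69 = 0.5
x=80: ŷ = -8 + 1.1·80 = 80; e = 78.5 − 80 = -1.5
x=90: ŷ = -8 + 1.1·90 = 91; e = 90 − 91 = -1
x=100: ŷ = -8 + 1.1·100 = 102; e = 103 − 102 = 1
Largest |e| is 2 at x = 60, residual 2.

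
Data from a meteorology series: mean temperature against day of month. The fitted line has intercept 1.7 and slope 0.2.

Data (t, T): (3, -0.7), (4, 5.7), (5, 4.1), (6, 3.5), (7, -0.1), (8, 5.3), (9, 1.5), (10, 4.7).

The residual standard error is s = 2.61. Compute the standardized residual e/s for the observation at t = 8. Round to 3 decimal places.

0.766

T̂ = 1.7 + 0.2·8 = 3.3
e = 5.3 − 3.3 = 2
e/s = 2 / 2.61 = 0.766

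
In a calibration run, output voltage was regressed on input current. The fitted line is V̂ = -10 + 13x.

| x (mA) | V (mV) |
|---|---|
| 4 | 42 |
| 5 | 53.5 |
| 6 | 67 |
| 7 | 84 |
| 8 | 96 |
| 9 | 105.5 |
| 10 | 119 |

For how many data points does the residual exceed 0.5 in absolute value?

x=4: V̂ = -10 + 13·4 = 42; r = 42 − 42 = 0
x=5: V̂ = -10 + 13·5 = 55; r = 53.5 − 55 = -1.5
x=6: V̂ = -10 + 13·6 = 68; r = 67 − 68 = -1
x=7: V̂ = -10 + 13·7 = 81; r = 84 − 81 = 3
x=8: V̂ = -10 + 13·8 = 94; r = 96 − 94 = 2
x=9: V̂ = -10 + 13·9 = 107; r = 105.5 − 107 = -1.5
x=10: V̂ = -10 + 13·10 = 120; r = 119 − 120 = -1
|r| > 0.5: x=5 (|r|=1.5), x=6 (|r|=1), x=7 (|r|=3), x=8 (|r|=2), x=9 (|r|=1.5), x=10 (|r|=1) → 6

6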